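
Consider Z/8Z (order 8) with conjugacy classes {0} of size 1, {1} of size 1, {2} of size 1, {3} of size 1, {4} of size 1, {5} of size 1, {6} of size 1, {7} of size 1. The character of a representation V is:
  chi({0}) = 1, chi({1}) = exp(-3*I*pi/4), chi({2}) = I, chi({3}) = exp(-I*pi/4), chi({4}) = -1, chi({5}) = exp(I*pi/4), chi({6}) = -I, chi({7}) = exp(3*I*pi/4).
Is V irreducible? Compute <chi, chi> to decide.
Irreducible: <chi, chi> = 1.

Reasoning: <chi, chi> = (1/|G|) sum_C |C| * |chi(C)|^2 = (1/8)[1*|1|^2 + 1*|exp(-3*I*pi/4)|^2 + 1*|I|^2 + 1*|exp(-I*pi/4)|^2 + 1*|-1|^2 + 1*|exp(I*pi/4)|^2 + 1*|-I|^2 + 1*|exp(3*I*pi/4)|^2]
  = (1/8)[(1) + (1) + (1) + (1) + (1) + (1) + (1) + (1)] = 8/8 = 1.
(Exp terms are combined using exp(i*s)*conj(exp(i*t)) = exp(i*(s-t)), and sums of them are collapsed using the identity that for every m > 1 the m distinct m-th roots of unity sum to 0, e.g. 1 + exp(2*I*pi/3) + exp(-2*I*pi/3) = 0.)
A character is irreducible iff <chi, chi> = 1, so this representation is irreducible.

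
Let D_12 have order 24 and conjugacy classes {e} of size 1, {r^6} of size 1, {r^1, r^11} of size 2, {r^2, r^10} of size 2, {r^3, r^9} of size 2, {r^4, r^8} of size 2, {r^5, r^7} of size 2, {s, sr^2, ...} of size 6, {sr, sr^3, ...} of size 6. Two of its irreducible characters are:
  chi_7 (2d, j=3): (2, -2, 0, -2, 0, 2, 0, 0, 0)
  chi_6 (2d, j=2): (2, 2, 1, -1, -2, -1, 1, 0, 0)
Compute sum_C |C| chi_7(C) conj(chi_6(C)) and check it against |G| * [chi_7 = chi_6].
Sum = 0; so <chi_7, chi_6> = 0 (distinct irreducibles are orthogonal).

Proof sketch: Compute term by term over conjugacy classes (|C| * chi_7(C) * conj(chi_6(C))):
  1*(2)*conj(2) + 1*(-2)*conj(2) + 2*(0)*conj(1) + 2*(-2)*conj(-1) + 2*(0)*conj(-2) + 2*(2)*conj(-1) + 2*(0)*conj(1) + 6*(0)*conj(0) + 6*(0)*conj(0)
  = (4) + (-4) + (0) + (4) + (0) + (-4) + (0) + (0) + (0)
  = 0.
Dividing by |G| = 24 gives 0/24 = 0, matching the row-orthogonality relation <chi_7, chi_6> = [chi_7 = chi_6].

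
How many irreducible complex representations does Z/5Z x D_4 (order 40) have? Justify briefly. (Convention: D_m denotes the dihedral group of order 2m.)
25

The number of irreducible complex representations of a finite group equals its number of conjugacy classes. For a direct product, #classes(G x H) = #classes(G) * #classes(H). Z/5Z has 5 classes (abelian), D_4 has 5 classes, so 5 * 5 = 25, so Z/5Z x D_4 (order 40) has exactly 25 irreducible complex representations.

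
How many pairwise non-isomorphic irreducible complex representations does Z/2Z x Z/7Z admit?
14

The number of irreducible complex representations of a finite group equals its number of conjugacy classes. Z/2Z x Z/7Z is abelian of order 14, so every element is its own conjugacy class: 14 classes, so Z/2Z x Z/7Z (order 14) has exactly 14 irreducible complex representations.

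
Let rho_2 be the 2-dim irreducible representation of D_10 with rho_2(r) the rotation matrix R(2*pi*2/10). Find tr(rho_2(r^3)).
chi_{rho_2}(r^3) = 2*cos(2*pi*2*3/10) = -sqrt(5)/2 - 1/2

Why: rho_2(r^3) is rotation by angle 2*pi*2*3/10, whose trace is 2*cos(2*pi*2*3/10) = -sqrt(5)/2 - 1/2.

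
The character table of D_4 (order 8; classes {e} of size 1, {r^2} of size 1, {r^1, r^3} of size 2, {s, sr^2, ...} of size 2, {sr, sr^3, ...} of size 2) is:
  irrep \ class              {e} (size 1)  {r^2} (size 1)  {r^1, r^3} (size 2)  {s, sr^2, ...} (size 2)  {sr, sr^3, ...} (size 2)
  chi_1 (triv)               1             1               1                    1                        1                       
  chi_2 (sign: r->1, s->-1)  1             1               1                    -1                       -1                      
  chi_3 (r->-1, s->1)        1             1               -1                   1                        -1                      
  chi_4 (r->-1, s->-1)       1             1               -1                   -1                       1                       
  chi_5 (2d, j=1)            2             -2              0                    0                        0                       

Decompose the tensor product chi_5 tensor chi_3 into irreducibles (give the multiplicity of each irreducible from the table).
chi_5 tensor chi_3 = chi_5 (all other irreducibles have multiplicity 0).

The character of a tensor product is the pointwise product (chi_5 * chi_3)(C) = chi_5(C) * chi_3(C):
  {e}: (2)*(1), {r^2}: (-2)*(1), {r^1, r^3}: (0)*(-1), {s, sr^2, ...}: (0)*(1), {sr, sr^3, ...}: (0)*(-1)
so (chi_5 * chi_3) takes values
  {e} -> 2, {r^2} -> -2, {r^1, r^3} -> 0, {s, sr^2, ...} -> 0, {sr, sr^3, ...} -> 0.
Now take the inner product of this character with each irreducible chi from the table, <chi_5*chi_3, chi> = (1/8) sum_C |C| (chi_5*chi_3)(C) conj(chi(C)):
  <chi_5*chi_3, chi_1> = (1/8)[1*(2)*conj(1) + 1*(-2)*conj(1) + 2*(0)*conj(1) + 2*(0)*conj(1) + 2*(0)*conj(1)]
      = (1/8)[(2) + (-2) + (0) + (0) + (0)] = 0/8 = 0
  <chi_5*chi_3, chi_2> = (1/8)[1*(2)*conj(1) + 1*(-2)*conj(1) + 2*(0)*conj(1) + 2*(0)*conj(-1) + 2*(0)*conj(-1)]
      = (1/8)[(2) + (-2) + (0) + (0) + (0)] = 0/8 = 0
  <chi_5*chi_3, chi_3> = (1/8)[1*(2)*conj(1) + 1*(-2)*conj(1) + 2*(0)*conj(-1) + 2*(0)*conj(1) + 2*(0)*conj(-1)]
      = (1/8)[(2) + (-2) + (0) + (0) + (0)] = 0/8 = 0
  <chi_5*chi_3, chi_4> = (1/8)[1*(2)*conj(1) + 1*(-2)*conj(1) + 2*(0)*conj(-1) + 2*(0)*conj(-1) + 2*(0)*conj(1)]
      = (1/8)[(2) + (-2) + (0) + (0) + (0)] = 0/8 = 0
  <chi_5*chi_3, chi_5> = (1/8)[1*(2)*conj(2) + 1*(-2)*conj(-2) + 2*(0)*conj(0) + 2*(0)*conj(0) + 2*(0)*conj(0)]
      = (1/8)[(4) + (4) + (0) + (0) + (0)] = 8/8 = 1
Hence the multiplicities are chi_5: 1. Dimension check: dim(chi_5)*dim(chi_3) = 2*1 = 2 and sum (mult * dim) = 1*2 = 2.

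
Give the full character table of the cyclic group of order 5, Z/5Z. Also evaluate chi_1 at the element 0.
Character table of Z/5Z (irreps indexed chi_0,...,chi_4 with chi_k(m) = zeta_5^(k*m), zeta_5 = exp(2*pi*i/5)):
  irrep \ class  {0} (size 1)  {1} (size 1)    {2} (size 1)    {3} (size 1)    {4} (size 1)  
  chi_0          1             1               1               1               1             
  chi_1          1             exp(2*I*pi/5)   exp(4*I*pi/5)   exp(-4*I*pi/5)  exp(-2*I*pi/5)
  chi_2          1             exp(4*I*pi/5)   exp(-2*I*pi/5)  exp(2*I*pi/5)   exp(-4*I*pi/5)
  chi_3          1             exp(-4*I*pi/5)  exp(2*I*pi/5)   exp(-2*I*pi/5)  exp(4*I*pi/5) 
  chi_4          1             exp(-2*I*pi/5)  exp(-4*I*pi/5)  exp(4*I*pi/5)   exp(2*I*pi/5) 

Spot check: chi_1(0) = zeta_5^(1*0) = zeta_5^0 = 1.

Why: Z/5Z is abelian, so all 5 irreducible complex representations are 1-dimensional. They are given by chi_k(m) = zeta_5^(k*m) for k = 0,...,4. Row orthogonality: sum_m chi_k(m) conj(chi_l(m)) = 5 * [k = l].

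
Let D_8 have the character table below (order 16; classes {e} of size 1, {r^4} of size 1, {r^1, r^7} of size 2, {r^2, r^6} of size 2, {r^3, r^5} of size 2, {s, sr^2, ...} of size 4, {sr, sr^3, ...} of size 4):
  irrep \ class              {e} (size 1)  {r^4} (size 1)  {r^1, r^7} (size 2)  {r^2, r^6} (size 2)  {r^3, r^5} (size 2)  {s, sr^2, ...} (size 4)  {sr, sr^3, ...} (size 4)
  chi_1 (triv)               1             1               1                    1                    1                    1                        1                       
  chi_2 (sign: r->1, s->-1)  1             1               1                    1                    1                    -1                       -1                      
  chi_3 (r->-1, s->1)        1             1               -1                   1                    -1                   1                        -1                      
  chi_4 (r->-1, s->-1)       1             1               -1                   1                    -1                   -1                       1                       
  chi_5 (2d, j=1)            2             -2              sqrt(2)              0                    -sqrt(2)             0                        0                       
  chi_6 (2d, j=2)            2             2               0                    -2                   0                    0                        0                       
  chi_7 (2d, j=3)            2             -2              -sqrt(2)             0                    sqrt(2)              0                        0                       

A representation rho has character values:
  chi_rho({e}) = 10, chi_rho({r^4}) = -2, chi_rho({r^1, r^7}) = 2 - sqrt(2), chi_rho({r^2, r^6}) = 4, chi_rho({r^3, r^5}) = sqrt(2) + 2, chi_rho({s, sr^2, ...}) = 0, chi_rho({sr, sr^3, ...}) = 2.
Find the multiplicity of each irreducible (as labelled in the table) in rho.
Multiplicities: chi_1: 2, chi_2: 1, chi_3: 0, chi_4: 1, chi_5: 1, chi_6: 0, chi_7: 2.

Solution. Use <chi_rho, chi> = (1/|G|) sum_C |C| * chi_rho(C) * conj(chi(C)) with |G| = 16 for each irreducible chi in the table:
  <chi_rho, chi_1> = (1/16)[1*(10)*conj(1) + 1*(-2)*conj(1) + 2*(2 - sqrt(2))*conj(1) + 2*(4)*conj(1) + 2*(sqrt(2) + 2)*conj(1) + 4*(0)*conj(1) + 4*(2)*conj(1)]
      = (1/16)[(10) + (-2) + (4 - 2*sqrt(2)) + (8) + (2*sqrt(2) + 4) + (0) + (8)] = 32/16 = 2
  <chi_rho, chi_2> = (1/16)[1*(10)*conj(1) + 1*(-2)*conj(1) + 2*(2 - sqrt(2))*conj(1) + 2*(4)*conj(1) + 2*(sqrt(2) + 2)*conj(1) + 4*(0)*conj(-1) + 4*(2)*conj(-1)]
      = (1/16)[(10) + (-2) + (4 - 2*sqrt(2)) + (8) + (2*sqrt(2) + 4) + (0) + (-8)] = 16/16 = 1
  <chi_rho, chi_3> = (1/16)[1*(10)*conj(1) + 1*(-2)*conj(1) + 2*(2 - sqrt(2))*conj(-1) + 2*(4)*conj(1) + 2*(sqrt(2) + 2)*conj(-1) + 4*(0)*conj(1) + 4*(2)*conj(-1)]
      = (1/16)[(10) + (-2) + (-4 + 2*sqrt(2)) + (8) + (-4 - 2*sqrt(2)) + (0) + (-8)] = 0/16 = 0
  <chi_rho, chi_4> = (1/16)[1*(10)*conj(1) + 1*(-2)*conj(1) + 2*(2 - sqrt(2))*conj(-1) + 2*(4)*conj(1) + 2*(sqrt(2) + 2)*conj(-1) + 4*(0)*conj(-1) + 4*(2)*conj(1)]
      = (1/16)[(10) + (-2) + (-4 + 2*sqrt(2)) + (8) + (-4 - 2*sqrt(2)) + (0) + (8)] = 16/16 = 1
  <chi_rho, chi_5> = (1/16)[1*(10)*conj(2) + 1*(-2)*conj(-2) + 2*(2 - sqrt(2))*conj(sqrt(2)) + 2*(4)*conj(0) + 2*(sqrt(2) + 2)*conj(-sqrt(2)) + 4*(0)*conj(0) + 4*(2)*conj(0)]
      = (1/16)[(20) + (4) + (-4 + 4*sqrt(2)) + (0) + (-4*sqrt(2) - 4) + (0) + (0)] = 16/16 = 1
  <chi_rho, chi_6> = (1/16)[1*(10)*conj(2) + 1*(-2)*conj(2) + 2*(2 - sqrt(2))*conj(0) + 2*(4)*conj(-2) + 2*(sqrt(2) + 2)*conj(0) + 4*(0)*conj(0) + 4*(2)*conj(0)]
      = (1/16)[(20) + (-4) + (0) + (-16) + (0) + (0) + (0)] = 0/16 = 0
  <chi_rho, chi_7> = (1/16)[1*(10)*conj(2) + 1*(-2)*conj(-2) + 2*(2 - sqrt(2))*conj(-sqrt(2)) + 2*(4)*conj(0) + 2*(sqrt(2) + 2)*conj(sqrt(2)) + 4*(0)*conj(0) + 4*(2)*conj(0)]
      = (1/16)[(20) + (4) + (4 - 4*sqrt(2)) + (0) + (4 + 4*sqrt(2)) + (0) + (0)] = 32/16 = 2
Dimension check: dim(rho) = sum (mult * dim) = 2*1 + 1*1 + 0*1 + 1*1 + 1*2 + 0*2 + 2*2 = 10 = chi_rho(e) = 10.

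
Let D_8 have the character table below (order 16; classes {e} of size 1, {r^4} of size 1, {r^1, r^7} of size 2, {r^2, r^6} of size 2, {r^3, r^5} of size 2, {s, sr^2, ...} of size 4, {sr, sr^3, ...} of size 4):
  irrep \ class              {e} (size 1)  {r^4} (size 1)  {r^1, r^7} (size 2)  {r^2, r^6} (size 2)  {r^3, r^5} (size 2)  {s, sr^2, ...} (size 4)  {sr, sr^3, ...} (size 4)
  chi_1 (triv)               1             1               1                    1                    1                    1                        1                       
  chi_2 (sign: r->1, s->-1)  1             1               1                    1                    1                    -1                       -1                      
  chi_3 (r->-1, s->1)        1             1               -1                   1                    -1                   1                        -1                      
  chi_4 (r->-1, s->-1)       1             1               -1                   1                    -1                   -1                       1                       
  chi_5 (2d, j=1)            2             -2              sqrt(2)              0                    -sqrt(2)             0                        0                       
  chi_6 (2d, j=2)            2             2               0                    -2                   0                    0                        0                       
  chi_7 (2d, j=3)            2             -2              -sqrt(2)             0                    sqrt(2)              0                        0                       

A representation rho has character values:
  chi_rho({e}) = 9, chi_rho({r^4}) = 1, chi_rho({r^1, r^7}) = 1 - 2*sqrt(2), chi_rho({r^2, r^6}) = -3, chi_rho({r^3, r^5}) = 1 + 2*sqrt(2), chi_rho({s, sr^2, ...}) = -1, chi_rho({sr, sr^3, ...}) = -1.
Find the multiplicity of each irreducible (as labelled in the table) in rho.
Multiplicities: chi_1: 0, chi_2: 1, chi_3: 0, chi_4: 0, chi_5: 0, chi_6: 2, chi_7: 2.

Solution. Use <chi_rho, chi> = (1/|G|) sum_C |C| * chi_rho(C) * conj(chi(C)) with |G| = 16 for each irreducible chi in the table:
  <chi_rho, chi_1> = (1/16)[1*(9)*conj(1) + 1*(1)*conj(1) + 2*(1 - 2*sqrt(2))*conj(1) + 2*(-3)*conj(1) + 2*(1 + 2*sqrt(2))*conj(1) + 4*(-1)*conj(1) + 4*(-1)*conj(1)]
      = (1/16)[(9) + (1) + (2 - 4*sqrt(2)) + (-6) + (2 + 4*sqrt(2)) + (-4) + (-4)] = 0/16 = 0
  <chi_rho, chi_2> = (1/16)[1*(9)*conj(1) + 1*(1)*conj(1) + 2*(1 - 2*sqrt(2))*conj(1) + 2*(-3)*conj(1) + 2*(1 + 2*sqrt(2))*conj(1) + 4*(-1)*conj(-1) + 4*(-1)*conj(-1)]
      = (1/16)[(9) + (1) + (2 - 4*sqrt(2)) + (-6) + (2 + 4*sqrt(2)) + (4) + (4)] = 16/16 = 1
  <chi_rho, chi_3> = (1/16)[1*(9)*conj(1) + 1*(1)*conj(1) + 2*(1 - 2*sqrt(2))*conj(-1) + 2*(-3)*conj(1) + 2*(1 + 2*sqrt(2))*conj(-1) + 4*(-1)*conj(1) + 4*(-1)*conj(-1)]
      = (1/16)[(9) + (1) + (-2 + 4*sqrt(2)) + (-6) + (-4*sqrt(2) - 2) + (-4) + (4)] = 0/16 = 0
  <chi_rho, chi_4> = (1/16)[1*(9)*conj(1) + 1*(1)*conj(1) + 2*(1 - 2*sqrt(2))*conj(-1) + 2*(-3)*conj(1) + 2*(1 + 2*sqrt(2))*conj(-1) + 4*(-1)*conj(-1) + 4*(-1)*conj(1)]
      = (1/16)[(9) + (1) + (-2 + 4*sqrt(2)) + (-6) + (-4*sqrt(2) - 2) + (4) + (-4)] = 0/16 = 0
  <chi_rho, chi_5> = (1/16)[1*(9)*conj(2) + 1*(1)*conj(-2) + 2*(1 - 2*sqrt(2))*conj(sqrt(2)) + 2*(-3)*conj(0) + 2*(1 + 2*sqrt(2))*conj(-sqrt(2)) + 4*(-1)*conj(0) + 4*(-1)*conj(0)]
      = (1/16)[(18) + (-2) + (-8 + 2*sqrt(2)) + (0) + (-8 - 2*sqrt(2)) + (0) + (0)] = 0/16 = 0
  <chi_rho, chi_6> = (1/16)[1*(9)*conj(2) + 1*(1)*conj(2) + 2*(1 - 2*sqrt(2))*conj(0) + 2*(-3)*conj(-2) + 2*(1 + 2*sqrt(2))*conj(0) + 4*(-1)*conj(0) + 4*(-1)*conj(0)]
      = (1/16)[(18) + (2) + (0) + (12) + (0) + (0) + (0)] = 32/16 = 2
  <chi_rho, chi_7> = (1/16)[1*(9)*conj(2) + 1*(1)*conj(-2) + 2*(1 - 2*sqrt(2))*conj(-sqrt(2)) + 2*(-3)*conj(0) + 2*(1 + 2*sqrt(2))*conj(sqrt(2)) + 4*(-1)*conj(0) + 4*(-1)*conj(0)]
      = (1/16)[(18) + (-2) + (8 - 2*sqrt(2)) + (0) + (2*sqrt(2) + 8) + (0) + (0)] = 32/16 = 2
Dimension check: dim(rho) = sum (mult * dim) = 0*1 + 1*1 + 0*1 + 0*1 + 0*2 + 2*2 + 2*2 = 9 = chi_rho(e) = 9.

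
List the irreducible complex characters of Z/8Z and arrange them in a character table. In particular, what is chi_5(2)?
Character table of Z/8Z (irreps indexed chi_0,...,chi_7 with chi_k(m) = zeta_8^(k*m), zeta_8 = exp(2*pi*i/8)):
  irrep \ class  {0} (size 1)  {1} (size 1)    {2} (size 1)  {3} (size 1)    {4} (size 1)  {5} (size 1)    {6} (size 1)  {7} (size 1)  
  chi_0          1             1               1             1               1             1               1             1             
  chi_1          1             exp(I*pi/4)     I             exp(3*I*pi/4)   -1            exp(-3*I*pi/4)  -I            exp(-I*pi/4)  
  chi_2          1             I               -1            -I              1             I               -1            -I            
  chi_3          1             exp(3*I*pi/4)   -I            exp(I*pi/4)     -1            exp(-I*pi/4)    I             exp(-3*I*pi/4)
  chi_4          1             -1              1             -1              1             -1              1             -1            
  chi_5          1             exp(-3*I*pi/4)  I             exp(-I*pi/4)    -1            exp(I*pi/4)     -I            exp(3*I*pi/4) 
  chi_6          1             -I              -1            I               1             -I              -1            I             
  chi_7          1             exp(-I*pi/4)    -I            exp(-3*I*pi/4)  -1            exp(3*I*pi/4)   I             exp(I*pi/4)   

Spot check: chi_5(2) = zeta_8^(5*2) = zeta_8^10 = I.

Justification: Z/8Z is abelian, so all 8 irreducible complex representations are 1-dimensional. They are given by chi_k(m) = zeta_8^(k*m) for k = 0,...,7. Row orthogonality: sum_m chi_k(m) conj(chi_l(m)) = 8 * [k = l].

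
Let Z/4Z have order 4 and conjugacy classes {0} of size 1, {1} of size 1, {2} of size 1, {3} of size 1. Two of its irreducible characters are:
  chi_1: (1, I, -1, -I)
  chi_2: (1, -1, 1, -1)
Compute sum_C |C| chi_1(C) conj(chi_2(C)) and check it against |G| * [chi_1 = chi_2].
Sum = 0; so <chi_1, chi_2> = 0 (distinct irreducibles are orthogonal).

Working: Compute term by term over conjugacy classes (|C| * chi_1(C) * conj(chi_2(C))):
  1*(1)*conj(1) + 1*(I)*conj(-1) + 1*(-1)*conj(1) + 1*(-I)*conj(-1)
  = (1) + (-I) + (-1) + (I)
  = 0.
(Exp terms are combined using exp(i*s)*conj(exp(i*t)) = exp(i*(s-t)), and sums of them are collapsed using the identity that for every m > 1 the m distinct m-th roots of unity sum to 0, e.g. 1 + exp(2*I*pi/3) + exp(-2*I*pi/3) = 0.)
Dividing by |G| = 4 gives 0/4 = 0, matching the row-orthogonality relation <chi_1, chi_2> = [chi_1 = chi_2].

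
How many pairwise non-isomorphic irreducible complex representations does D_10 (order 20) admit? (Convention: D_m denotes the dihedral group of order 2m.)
8

Argument: The number of irreducible complex representations of a finite group equals its number of conjugacy classes. D_10 has 8 conjugacy classes (n/2 + 3 for n even), so D_10 (order 20) has exactly 8 irreducible complex representations.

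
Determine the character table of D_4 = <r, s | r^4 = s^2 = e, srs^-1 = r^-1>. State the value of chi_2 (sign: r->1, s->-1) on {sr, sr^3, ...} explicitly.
Conjugacy classes: {e} of size 1, {r^2} of size 1, {r^1, r^3} of size 2, {s, sr^2, ...} of size 2, {sr, sr^3, ...} of size 2.
Character table:
  irrep \ class              {e} (size 1)  {r^2} (size 1)  {r^1, r^3} (size 2)  {s, sr^2, ...} (size 2)  {sr, sr^3, ...} (size 2)
  chi_1 (triv)               1             1               1                    1                        1                       
  chi_2 (sign: r->1, s->-1)  1             1               1                    -1                       -1                      
  chi_3 (r->-1, s->1)        1             1               -1                   1                        -1                      
  chi_4 (r->-1, s->-1)       1             1               -1                   -1                       1                       
  chi_5 (2d, j=1)            2             -2              0                    0                        0                       

Spot check: chi_2 (sign: r->1, s->-1) on {sr, sr^3, ...} = -1.

Why: D_4 has order 2*4 = 8 with 5 conjugacy classes, hence 5 irreducibles. Sum of squared dims 1 + 1 + 1 + 1 + 4 = 8 = |G|. Linear characters come from the abelianisation; the 2-dimensional irreps have character r^k -> 2*cos(2*pi*j*k/4), reflections -> 0.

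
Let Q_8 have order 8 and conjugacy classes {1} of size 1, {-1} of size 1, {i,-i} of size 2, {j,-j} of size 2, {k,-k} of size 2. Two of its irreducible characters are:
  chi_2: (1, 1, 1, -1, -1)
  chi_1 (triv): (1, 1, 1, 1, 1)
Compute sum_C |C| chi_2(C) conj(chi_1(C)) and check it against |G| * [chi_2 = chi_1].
Sum = 0; so <chi_2, chi_1> = 0 (distinct irreducibles are orthogonal).

Details: Compute term by term over conjugacy classes (|C| * chi_2(C) * conj(chi_1(C))):
  1*(1)*conj(1) + 1*(1)*conj(1) + 2*(1)*conj(1) + 2*(-1)*conj(1) + 2*(-1)*conj(1)
  = (1) + (1) + (2) + (-2) + (-2)
  = 0.
Dividing by |G| = 8 gives 0/8 = 0, matching the row-orthogonality relation <chi_2, chi_1> = [chi_2 = chi_1].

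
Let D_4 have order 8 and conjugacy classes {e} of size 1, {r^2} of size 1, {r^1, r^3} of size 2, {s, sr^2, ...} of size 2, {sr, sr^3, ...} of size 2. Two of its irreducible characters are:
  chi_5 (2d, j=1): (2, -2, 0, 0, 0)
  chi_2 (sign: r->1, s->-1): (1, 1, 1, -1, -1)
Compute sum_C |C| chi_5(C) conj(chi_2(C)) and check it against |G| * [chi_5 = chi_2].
Sum = 0; so <chi_5, chi_2> = 0 (distinct irreducibles are orthogonal).

Proof sketch: Compute term by term over conjugacy classes (|C| * chi_5(C) * conj(chi_2(C))):
  1*(2)*conj(1) + 1*(-2)*conj(1) + 2*(0)*conj(1) + 2*(0)*conj(-1) + 2*(0)*conj(-1)
  = (2) + (-2) + (0) + (0) + (0)
  = 0.
Dividing by |G| = 8 gives 0/8 = 0, matching the row-orthogonality relation <chi_5, chi_2> = [chi_5 = chi_2].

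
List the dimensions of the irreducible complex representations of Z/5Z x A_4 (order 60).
Dimensions: 1, 1, 1, 1, 1, 1, 1, 1, 1, 1, 1, 1, 1, 1, 1, 3, 3, 3, 3, 3

Details: There are 20 irreducibles (= number of conjugacy classes). Their dimensions d_i satisfy sum d_i^2 = |G| = 60: 1 + 1 + 1 + 1 + 1 + 1 + 1 + 1 + 1 + 1 + 1 + 1 + 1 + 1 + 1 + 9 + 9 + 9 + 9 + 9 = 60. (For the product with Z/5Z: each of the 5 1-dim characters of Z/5Z tensors with each irrep of A_4, giving 5 copies of each A_4-dimension.)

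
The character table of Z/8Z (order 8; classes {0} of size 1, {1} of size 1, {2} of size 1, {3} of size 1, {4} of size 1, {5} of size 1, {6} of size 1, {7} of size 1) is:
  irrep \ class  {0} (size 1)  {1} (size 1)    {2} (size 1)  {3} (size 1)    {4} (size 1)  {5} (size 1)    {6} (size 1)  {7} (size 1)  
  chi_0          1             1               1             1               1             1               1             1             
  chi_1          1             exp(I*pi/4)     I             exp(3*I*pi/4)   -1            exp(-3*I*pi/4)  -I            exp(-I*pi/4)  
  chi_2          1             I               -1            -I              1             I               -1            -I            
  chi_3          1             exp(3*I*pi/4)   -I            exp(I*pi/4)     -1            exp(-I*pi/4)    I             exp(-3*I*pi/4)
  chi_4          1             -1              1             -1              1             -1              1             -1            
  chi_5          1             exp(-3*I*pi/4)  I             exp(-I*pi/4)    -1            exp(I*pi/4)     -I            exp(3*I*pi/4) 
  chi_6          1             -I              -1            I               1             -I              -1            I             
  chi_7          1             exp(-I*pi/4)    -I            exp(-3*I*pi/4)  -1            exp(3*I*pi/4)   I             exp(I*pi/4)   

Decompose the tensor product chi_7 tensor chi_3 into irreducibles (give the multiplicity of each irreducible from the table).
chi_7 tensor chi_3 = chi_2 (all other irreducibles have multiplicity 0).

Reasoning: The character of a tensor product is the pointwise product (chi_7 * chi_3)(C) = chi_7(C) * chi_3(C):
  {0}: (1)*(1), {1}: (exp(-I*pi/4))*(exp(3*I*pi/4)), {2}: (-I)*(-I), {3}: (exp(-3*I*pi/4))*(exp(I*pi/4)), {4}: (-1)*(-1), {5}: (exp(3*I*pi/4))*(exp(-I*pi/4)), {6}: (I)*(I), {7}: (exp(I*pi/4))*(exp(-3*I*pi/4))
so (chi_7 * chi_3) takes values
  {0} -> 1, {1} -> I, {2} -> -1, {3} -> -I, {4} -> 1, {5} -> I, {6} -> -1, {7} -> -I.
Now take the inner product of this character with each irreducible chi from the table, <chi_7*chi_3, chi> = (1/8) sum_C |C| (chi_7*chi_3)(C) conj(chi(C)):
  <chi_7*chi_3, chi_0> = (1/8)[1*(1)*conj(1) + 1*(I)*conj(1) + 1*(-1)*conj(1) + 1*(-I)*conj(1) + 1*(1)*conj(1) + 1*(I)*conj(1) + 1*(-1)*conj(1) + 1*(-I)*conj(1)]
      = (1/8)[(1) + (I) + (-1) + (-I) + (1) + (I) + (-1) + (-I)] = 0/8 = 0
  <chi_7*chi_3, chi_1> = (1/8)[1*(1)*conj(1) + 1*(I)*conj(exp(I*pi/4)) + 1*(-1)*conj(I) + 1*(-I)*conj(exp(3*I*pi/4)) + 1*(1)*conj(-1) + 1*(I)*conj(exp(-3*I*pi/4)) + 1*(-1)*conj(-I) + 1*(-I)*conj(exp(-I*pi/4))]
      = (1/8)[(1) + (exp(I*pi/4)) + (I) + (-exp(-I*pi/4)) + (-1) + (exp(-3*I*pi/4)) + (-I) + (-exp(3*I*pi/4))] = 0/8 = 0
  <chi_7*chi_3, chi_2> = (1/8)[1*(1)*conj(1) + 1*(I)*conj(I) + 1*(-1)*conj(-1) + 1*(-I)*conj(-I) + 1*(1)*conj(1) + 1*(I)*conj(I) + 1*(-1)*conj(-1) + 1*(-I)*conj(-I)]
      = (1/8)[(1) + (1) + (1) + (1) + (1) + (1) + (1) + (1)] = 8/8 = 1
  <chi_7*chi_3, chi_3> = (1/8)[1*(1)*conj(1) + 1*(I)*conj(exp(3*I*pi/4)) + 1*(-1)*conj(-I) + 1*(-I)*conj(exp(I*pi/4)) + 1*(1)*conj(-1) + 1*(I)*conj(exp(-I*pi/4)) + 1*(-1)*conj(I) + 1*(-I)*conj(exp(-3*I*pi/4))]
      = (1/8)[(1) + (exp(-I*pi/4)) + (-I) + (-exp(I*pi/4)) + (-1) + (exp(3*I*pi/4)) + (I) + (-exp(-3*I*pi/4))] = 0/8 = 0
  <chi_7*chi_3, chi_4> = (1/8)[1*(1)*conj(1) + 1*(I)*conj(-1) + 1*(-1)*conj(1) + 1*(-I)*conj(-1) + 1*(1)*conj(1) + 1*(I)*conj(-1) + 1*(-1)*conj(1) + 1*(-I)*conj(-1)]
      = (1/8)[(1) + (-I) + (-1) + (I) + (1) + (-I) + (-1) + (I)] = 0/8 = 0
  <chi_7*chi_3, chi_5> = (1/8)[1*(1)*conj(1) + 1*(I)*conj(exp(-3*I*pi/4)) + 1*(-1)*conj(I) + 1*(-I)*conj(exp(-I*pi/4)) + 1*(1)*conj(-1) + 1*(I)*conj(exp(I*pi/4)) + 1*(-1)*conj(-I) + 1*(-I)*conj(exp(3*I*pi/4))]
      = (1/8)[(1) + (exp(-3*I*pi/4)) + (I) + (-exp(3*I*pi/4)) + (-1) + (exp(I*pi/4)) + (-I) + (-exp(-I*pi/4))] = 0/8 = 0
  <chi_7*chi_3, chi_6> = (1/8)[1*(1)*conj(1) + 1*(I)*conj(-I) + 1*(-1)*conj(-1) + 1*(-I)*conj(I) + 1*(1)*conj(1) + 1*(I)*conj(-I) + 1*(-1)*conj(-1) + 1*(-I)*conj(I)]
      = (1/8)[(1) + (-1) + (1) + (-1) + (1) + (-1) + (1) + (-1)] = 0/8 = 0
  <chi_7*chi_3, chi_7> = (1/8)[1*(1)*conj(1) + 1*(I)*conj(exp(-I*pi/4)) + 1*(-1)*conj(-I) + 1*(-I)*conj(exp(-3*I*pi/4)) + 1*(1)*conj(-1) + 1*(I)*conj(exp(3*I*pi/4)) + 1*(-1)*conj(I) + 1*(-I)*conj(exp(I*pi/4))]
      = (1/8)[(1) + (exp(3*I*pi/4)) + (-I) + (-exp(-3*I*pi/4)) + (-1) + (exp(-I*pi/4)) + (I) + (-exp(I*pi/4))] = 0/8 = 0
(Exp terms are combined using exp(i*s)*conj(exp(i*t)) = exp(i*(s-t)), and sums of them are collapsed using the identity that for every m > 1 the m distinct m-th roots of unity sum to 0, e.g. 1 + exp(2*I*pi/3) + exp(-2*I*pi/3) = 0.)
Hence the multiplicities are chi_2: 1. Dimension check: dim(chi_7)*dim(chi_3) = 1*1 = 1 and sum (mult * dim) = 1*1 = 1.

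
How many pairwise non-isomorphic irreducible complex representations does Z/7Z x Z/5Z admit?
35

Argument: The number of irreducible complex representations of a finite group equals its number of conjugacy classes. Z/7Z x Z/5Z is abelian of order 35, so every element is its own conjugacy class: 35 classes, so Z/7Z x Z/5Z (order 35) has exactly 35 irreducible complex representations.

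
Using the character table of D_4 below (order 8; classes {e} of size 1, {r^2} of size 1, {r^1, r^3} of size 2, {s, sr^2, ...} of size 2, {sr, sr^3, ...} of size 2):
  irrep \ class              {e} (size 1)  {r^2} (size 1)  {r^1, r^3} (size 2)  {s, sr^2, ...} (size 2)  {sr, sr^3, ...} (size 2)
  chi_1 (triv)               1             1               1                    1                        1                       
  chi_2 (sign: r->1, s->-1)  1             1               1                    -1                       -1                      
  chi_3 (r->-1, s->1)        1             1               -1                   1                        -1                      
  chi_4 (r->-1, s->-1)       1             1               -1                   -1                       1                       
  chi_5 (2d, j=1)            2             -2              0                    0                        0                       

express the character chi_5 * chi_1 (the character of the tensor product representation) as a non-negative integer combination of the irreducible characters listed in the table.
chi_5 tensor chi_1 = chi_5 (all other irreducibles have multiplicity 0).

Proof sketch: The character of a tensor product is the pointwise product (chi_5 * chi_1)(C) = chi_5(C) * chi_1(C):
  {e}: (2)*(1), {r^2}: (-2)*(1), {r^1, r^3}: (0)*(1), {s, sr^2, ...}: (0)*(1), {sr, sr^3, ...}: (0)*(1)
so (chi_5 * chi_1) takes values
  {e} -> 2, {r^2} -> -2, {r^1, r^3} -> 0, {s, sr^2, ...} -> 0, {sr, sr^3, ...} -> 0.
Now take the inner product of this character with each irreducible chi from the table, <chi_5*chi_1, chi> = (1/8) sum_C |C| (chi_5*chi_1)(C) conj(chi(C)):
  <chi_5*chi_1, chi_1> = (1/8)[1*(2)*conj(1) + 1*(-2)*conj(1) + 2*(0)*conj(1) + 2*(0)*conj(1) + 2*(0)*conj(1)]
      = (1/8)[(2) + (-2) + (0) + (0) + (0)] = 0/8 = 0
  <chi_5*chi_1, chi_2> = (1/8)[1*(2)*conj(1) + 1*(-2)*conj(1) + 2*(0)*conj(1) + 2*(0)*conj(-1) + 2*(0)*conj(-1)]
      = (1/8)[(2) + (-2) + (0) + (0) + (0)] = 0/8 = 0
  <chi_5*chi_1, chi_3> = (1/8)[1*(2)*conj(1) + 1*(-2)*conj(1) + 2*(0)*conj(-1) + 2*(0)*conj(1) + 2*(0)*conj(-1)]
      = (1/8)[(2) + (-2) + (0) + (0) + (0)] = 0/8 = 0
  <chi_5*chi_1, chi_4> = (1/8)[1*(2)*conj(1) + 1*(-2)*conj(1) + 2*(0)*conj(-1) + 2*(0)*conj(-1) + 2*(0)*conj(1)]
      = (1/8)[(2) + (-2) + (0) + (0) + (0)] = 0/8 = 0
  <chi_5*chi_1, chi_5> = (1/8)[1*(2)*conj(2) + 1*(-2)*conj(-2) + 2*(0)*conj(0) + 2*(0)*conj(0) + 2*(0)*conj(0)]
      = (1/8)[(4) + (4) + (0) + (0) + (0)] = 8/8 = 1
Hence the multiplicities are chi_5: 1. Dimension check: dim(chi_5)*dim(chi_1) = 2*1 = 2 and sum (mult * dim) = 1*2 = 2.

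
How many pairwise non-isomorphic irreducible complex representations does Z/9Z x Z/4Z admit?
36

Why: The number of irreducible complex representations of a finite group equals its number of conjugacy classes. Z/9Z x Z/4Z is abelian of order 36, so every element is its own conjugacy class: 36 classes, so Z/9Z x Z/4Z (order 36) has exactly 36 irreducible complex representations.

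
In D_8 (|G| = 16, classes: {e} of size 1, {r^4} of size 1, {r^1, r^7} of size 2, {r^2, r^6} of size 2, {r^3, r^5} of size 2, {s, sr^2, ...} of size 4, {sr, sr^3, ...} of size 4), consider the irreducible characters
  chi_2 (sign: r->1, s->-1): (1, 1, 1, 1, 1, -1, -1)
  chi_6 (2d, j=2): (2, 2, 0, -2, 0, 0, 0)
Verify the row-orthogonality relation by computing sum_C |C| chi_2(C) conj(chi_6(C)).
Sum = 0; so <chi_2, chi_6> = 0 (distinct irreducibles are orthogonal).

Solution. Compute term by term over conjugacy classes (|C| * chi_2(C) * conj(chi_6(C))):
  1*(1)*conj(2) + 1*(1)*conj(2) + 2*(1)*conj(0) + 2*(1)*conj(-2) + 2*(1)*conj(0) + 4*(-1)*conj(0) + 4*(-1)*conj(0)
  = (2) + (2) + (0) + (-4) + (0) + (0) + (0)
  = 0.
Dividing by |G| = 16 gives 0/16 = 0, matching the row-orthogonality relation <chi_2, chi_6> = [chi_2 = chi_6].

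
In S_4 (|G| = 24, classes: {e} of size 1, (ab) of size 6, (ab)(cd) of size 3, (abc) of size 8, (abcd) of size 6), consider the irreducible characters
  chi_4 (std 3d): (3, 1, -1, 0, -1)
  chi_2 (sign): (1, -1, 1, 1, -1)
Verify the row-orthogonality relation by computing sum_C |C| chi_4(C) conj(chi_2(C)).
Sum = 0; so <chi_4, chi_2> = 0 (distinct irreducibles are orthogonal).

Compute term by term over conjugacy classes (|C| * chi_4(C) * conj(chi_2(C))):
  1*(3)*conj(1) + 6*(1)*conj(-1) + 3*(-1)*conj(1) + 8*(0)*conj(1) + 6*(-1)*conj(-1)
  = (3) + (-6) + (-3) + (0) + (6)
  = 0.
Dividing by |G| = 24 gives 0/24 = 0, matching the row-orthogonality relation <chi_4, chi_2> = [chi_4 = chi_2].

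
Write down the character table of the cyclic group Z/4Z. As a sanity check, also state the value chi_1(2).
Character table of Z/4Z (irreps indexed chi_0,...,chi_3 with chi_k(m) = zeta_4^(k*m), zeta_4 = exp(2*pi*i/4)):
  irrep \ class  {0} (size 1)  {1} (size 1)  {2} (size 1)  {3} (size 1)
  chi_0          1             1             1             1           
  chi_1          1             I             -1            -I          
  chi_2          1             -1            1             -1          
  chi_3          1             -I            -1            I           

Spot check: chi_1(2) = zeta_4^(1*2) = zeta_4^2 = -1.

Why: Z/4Z is abelian, so all 4 irreducible complex representations are 1-dimensional. They are given by chi_k(m) = zeta_4^(k*m) for k = 0,...,3. Row orthogonality: sum_m chi_k(m) conj(chi_l(m)) = 4 * [k = l].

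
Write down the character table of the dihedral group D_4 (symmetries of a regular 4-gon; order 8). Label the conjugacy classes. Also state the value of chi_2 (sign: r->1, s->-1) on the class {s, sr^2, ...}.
Conjugacy classes: {e} of size 1, {r^2} of size 1, {r^1, r^3} of size 2, {s, sr^2, ...} of size 2, {sr, sr^3, ...} of size 2.
Character table:
  irrep \ class              {e} (size 1)  {r^2} (size 1)  {r^1, r^3} (size 2)  {s, sr^2, ...} (size 2)  {sr, sr^3, ...} (size 2)
  chi_1 (triv)               1             1               1                    1                        1                       
  chi_2 (sign: r->1, s->-1)  1             1               1                    -1                       -1                      
  chi_3 (r->-1, s->1)        1             1               -1                   1                        -1                      
  chi_4 (r->-1, s->-1)       1             1               -1                   -1                       1                       
  chi_5 (2d, j=1)            2             -2              0                    0                        0                       

Spot check: chi_2 (sign: r->1, s->-1) on {s, sr^2, ...} = -1.

Justification: D_4 has order 2*4 = 8 with 5 conjugacy classes, hence 5 irreducibles. Sum of squared dims 1 + 1 + 1 + 1 + 4 = 8 = |G|. Linear characters come from the abelianisation; the 2-dimensional irreps have character r^k -> 2*cos(2*pi*j*k/4), reflections -> 0.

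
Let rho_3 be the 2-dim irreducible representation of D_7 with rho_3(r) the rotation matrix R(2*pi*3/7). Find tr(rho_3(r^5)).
chi_{rho_3}(r^5) = 2*cos(2*pi*3*5/7) = 2*cos(30*pi/7)

rho_3(r^5) is rotation by angle 2*pi*3*5/7, whose trace is 2*cos(2*pi*3*5/7) = 2*cos(30*pi/7).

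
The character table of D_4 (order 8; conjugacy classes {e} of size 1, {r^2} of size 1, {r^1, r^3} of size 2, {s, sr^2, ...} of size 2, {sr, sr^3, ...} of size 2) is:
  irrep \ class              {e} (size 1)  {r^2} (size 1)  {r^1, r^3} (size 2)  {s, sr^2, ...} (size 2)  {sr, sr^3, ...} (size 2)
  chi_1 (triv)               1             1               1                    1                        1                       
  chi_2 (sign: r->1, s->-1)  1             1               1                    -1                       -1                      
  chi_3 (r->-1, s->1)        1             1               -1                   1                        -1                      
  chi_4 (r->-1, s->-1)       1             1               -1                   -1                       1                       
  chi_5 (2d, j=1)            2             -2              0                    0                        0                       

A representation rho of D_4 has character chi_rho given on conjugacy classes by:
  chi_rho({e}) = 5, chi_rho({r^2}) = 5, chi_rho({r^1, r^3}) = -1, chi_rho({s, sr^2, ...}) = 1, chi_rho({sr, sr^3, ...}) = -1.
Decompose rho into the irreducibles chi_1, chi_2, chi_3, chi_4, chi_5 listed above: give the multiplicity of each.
Multiplicities: chi_1: 1, chi_2: 1, chi_3: 2, chi_4: 1, chi_5: 0.

Justification: Use <chi_rho, chi> = (1/|G|) sum_C |C| * chi_rho(C) * conj(chi(C)) with |G| = 8 for each irreducible chi in the table:
  <chi_rho, chi_1> = (1/8)[1*(5)*conj(1) + 1*(5)*conj(1) + 2*(-1)*conj(1) + 2*(1)*conj(1) + 2*(-1)*conj(1)]
      = (1/8)[(5) + (5) + (-2) + (2) + (-2)] = 8/8 = 1
  <chi_rho, chi_2> = (1/8)[1*(5)*conj(1) + 1*(5)*conj(1) + 2*(-1)*conj(1) + 2*(1)*conj(-1) + 2*(-1)*conj(-1)]
      = (1/8)[(5) + (5) + (-2) + (-2) + (2)] = 8/8 = 1
  <chi_rho, chi_3> = (1/8)[1*(5)*conj(1) + 1*(5)*conj(1) + 2*(-1)*conj(-1) + 2*(1)*conj(1) + 2*(-1)*conj(-1)]
      = (1/8)[(5) + (5) + (2) + (2) + (2)] = 16/8 = 2
  <chi_rho, chi_4> = (1/8)[1*(5)*conj(1) + 1*(5)*conj(1) + 2*(-1)*conj(-1) + 2*(1)*conj(-1) + 2*(-1)*conj(1)]
      = (1/8)[(5) + (5) + (2) + (-2) + (-2)] = 8/8 = 1
  <chi_rho, chi_5> = (1/8)[1*(5)*conj(2) + 1*(5)*conj(-2) + 2*(-1)*conj(0) + 2*(1)*conj(0) + 2*(-1)*conj(0)]
      = (1/8)[(10) + (-10) + (0) + (0) + (0)] = 0/8 = 0
Dimension check: dim(rho) = sum (mult * dim) = 1*1 + 1*1 + 2*1 + 1*1 + 0*2 = 5 = chi_rho(e) = 5.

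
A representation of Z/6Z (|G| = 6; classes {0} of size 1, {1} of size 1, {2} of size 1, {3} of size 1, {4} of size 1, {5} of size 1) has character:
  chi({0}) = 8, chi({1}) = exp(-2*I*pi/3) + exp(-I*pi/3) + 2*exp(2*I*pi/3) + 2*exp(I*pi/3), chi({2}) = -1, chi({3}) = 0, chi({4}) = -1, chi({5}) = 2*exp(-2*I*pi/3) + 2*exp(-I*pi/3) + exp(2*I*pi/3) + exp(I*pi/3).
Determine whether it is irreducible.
Not irreducible (reducible): <chi, chi> = 12 > 1.

Why: <chi, chi> = (1/|G|) sum_C |C| * |chi(C)|^2 = (1/6)[1*|8|^2 + 1*|exp(-2*I*pi/3) + exp(-I*pi/3) + 2*exp(2*I*pi/3) + 2*exp(I*pi/3)|^2 + 1*|-1|^2 + 1*|0|^2 + 1*|-1|^2 + 1*|2*exp(-2*I*pi/3) + 2*exp(-I*pi/3) + exp(2*I*pi/3) + exp(I*pi/3)|^2]
  = (1/6)[(64) + (3) + (1) + (0) + (1) + (3)] = 72/6 = 12.
(Exp terms are combined using exp(i*s)*conj(exp(i*t)) = exp(i*(s-t)), and sums of them are collapsed using the identity that for every m > 1 the m distinct m-th roots of unity sum to 0, e.g. 1 + exp(2*I*pi/3) + exp(-2*I*pi/3) = 0.)
A character is irreducible iff <chi, chi> = 1, so this representation is reducible.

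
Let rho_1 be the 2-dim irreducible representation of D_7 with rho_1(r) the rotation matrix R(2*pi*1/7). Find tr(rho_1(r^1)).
chi_{rho_1}(r^1) = 2*cos(2*pi*1*1/7) = 2*cos(2*pi/7)

Details: rho_1(r^1) is rotation by angle 2*pi*1*1/7, whose trace is 2*cos(2*pi*1*1/7) = 2*cos(2*pi/7).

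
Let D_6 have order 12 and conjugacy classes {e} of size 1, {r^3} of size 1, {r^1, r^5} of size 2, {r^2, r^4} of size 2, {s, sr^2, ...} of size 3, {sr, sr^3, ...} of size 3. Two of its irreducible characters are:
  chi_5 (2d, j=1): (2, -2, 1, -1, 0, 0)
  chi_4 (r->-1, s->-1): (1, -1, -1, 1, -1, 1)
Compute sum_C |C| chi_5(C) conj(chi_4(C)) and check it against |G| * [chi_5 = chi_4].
Sum = 0; so <chi_5, chi_4> = 0 (distinct irreducibles are orthogonal).

Justification: Compute term by term over conjugacy classes (|C| * chi_5(C) * conj(chi_4(C))):
  1*(2)*conj(1) + 1*(-2)*conj(-1) + 2*(1)*conj(-1) + 2*(-1)*conj(1) + 3*(0)*conj(-1) + 3*(0)*conj(1)
  = (2) + (2) + (-2) + (-2) + (0) + (0)
  = 0.
Dividing by |G| = 12 gives 0/12 = 0, matching the row-orthogonality relation <chi_5, chi_4> = [chi_5 = chi_4].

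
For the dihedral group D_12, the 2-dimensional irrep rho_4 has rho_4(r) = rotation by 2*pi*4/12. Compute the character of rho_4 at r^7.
chi_{rho_4}(r^7) = 2*cos(2*pi*4*7/12) = -1

Justification: rho_4(r^7) is rotation by angle 2*pi*4*7/12, whose trace is 2*cos(2*pi*4*7/12) = -1.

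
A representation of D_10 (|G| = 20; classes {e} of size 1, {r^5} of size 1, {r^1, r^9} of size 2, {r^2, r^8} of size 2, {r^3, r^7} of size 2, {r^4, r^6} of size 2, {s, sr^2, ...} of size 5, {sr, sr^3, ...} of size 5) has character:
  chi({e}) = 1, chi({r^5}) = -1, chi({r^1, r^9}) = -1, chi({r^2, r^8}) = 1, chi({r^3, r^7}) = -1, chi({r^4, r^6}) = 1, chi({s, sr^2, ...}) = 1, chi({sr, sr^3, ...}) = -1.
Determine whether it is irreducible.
Irreducible: <chi, chi> = 1.

Explanation: <chi, chi> = (1/|G|) sum_C |C| * |chi(C)|^2 = (1/20)[1*|1|^2 + 1*|-1|^2 + 2*|-1|^2 + 2*|1|^2 + 2*|-1|^2 + 2*|1|^2 + 5*|1|^2 + 5*|-1|^2]
  = (1/20)[(1) + (1) + (2) + (2) + (2) + (2) + (5) + (5)] = 20/20 = 1.
A character is irreducible iff <chi, chi> = 1, so this representation is irreducible.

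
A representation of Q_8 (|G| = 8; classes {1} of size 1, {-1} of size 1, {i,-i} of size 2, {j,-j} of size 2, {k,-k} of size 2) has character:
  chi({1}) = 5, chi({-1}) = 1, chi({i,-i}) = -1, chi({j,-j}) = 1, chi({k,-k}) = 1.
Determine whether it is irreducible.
Not irreducible (reducible): <chi, chi> = 4 > 1.

Details: <chi, chi> = (1/|G|) sum_C |C| * |chi(C)|^2 = (1/8)[1*|5|^2 + 1*|1|^2 + 2*|-1|^2 + 2*|1|^2 + 2*|1|^2]
  = (1/8)[(25) + (1) + (2) + (2) + (2)] = 32/8 = 4.
A character is irreducible iff <chi, chi> = 1, so this representation is reducible.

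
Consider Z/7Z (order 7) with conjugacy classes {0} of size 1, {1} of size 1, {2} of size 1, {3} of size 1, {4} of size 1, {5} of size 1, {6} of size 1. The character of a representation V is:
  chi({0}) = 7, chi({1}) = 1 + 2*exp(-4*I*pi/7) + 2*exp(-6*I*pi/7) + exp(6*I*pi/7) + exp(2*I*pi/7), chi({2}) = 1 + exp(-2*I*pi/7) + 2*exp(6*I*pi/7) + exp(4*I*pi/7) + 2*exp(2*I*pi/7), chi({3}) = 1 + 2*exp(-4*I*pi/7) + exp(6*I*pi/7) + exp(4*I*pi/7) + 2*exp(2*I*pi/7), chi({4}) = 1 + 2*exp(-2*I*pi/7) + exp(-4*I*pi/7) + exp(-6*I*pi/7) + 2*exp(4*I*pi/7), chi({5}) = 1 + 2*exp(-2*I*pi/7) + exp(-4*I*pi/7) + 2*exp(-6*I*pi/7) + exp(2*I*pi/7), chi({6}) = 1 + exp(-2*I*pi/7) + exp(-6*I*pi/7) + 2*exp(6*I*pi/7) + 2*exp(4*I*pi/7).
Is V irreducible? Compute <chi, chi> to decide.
Not irreducible (reducible): <chi, chi> = 11 > 1.

Why: <chi, chi> = (1/|G|) sum_C |C| * |chi(C)|^2 = (1/7)[1*|7|^2 + 1*|1 + 2*exp(-4*I*pi/7) + 2*exp(-6*I*pi/7) + exp(6*I*pi/7) + exp(2*I*pi/7)|^2 + 1*|1 + exp(-2*I*pi/7) + 2*exp(6*I*pi/7) + exp(4*I*pi/7) + 2*exp(2*I*pi/7)|^2 + 1*|1 + 2*exp(-4*I*pi/7) + exp(6*I*pi/7) + exp(4*I*pi/7) + 2*exp(2*I*pi/7)|^2 + 1*|1 + 2*exp(-2*I*pi/7) + exp(-4*I*pi/7) + exp(-6*I*pi/7) + 2*exp(4*I*pi/7)|^2 + 1*|1 + 2*exp(-2*I*pi/7) + exp(-4*I*pi/7) + 2*exp(-6*I*pi/7) + exp(2*I*pi/7)|^2 + 1*|1 + exp(-2*I*pi/7) + exp(-6*I*pi/7) + 2*exp(6*I*pi/7) + 2*exp(4*I*pi/7)|^2]
  = (1/7)[(49) + (11 + 7*exp(-2*I*pi/7) + 5*exp(-4*I*pi/7) + 7*exp(-6*I*pi/7) + 7*exp(6*I*pi/7) + 5*exp(4*I*pi/7) + 7*exp(2*I*pi/7)) + (11 + 7*exp(-4*I*pi/7) + 7*exp(-2*I*pi/7) + 5*exp(-6*I*pi/7) + 5*exp(6*I*pi/7) + 7*exp(2*I*pi/7) + 7*exp(4*I*pi/7)) + (11 + 7*exp(-4*I*pi/7) + 5*exp(-2*I*pi/7) + 7*exp(-6*I*pi/7) + 7*exp(6*I*pi/7) + 5*exp(2*I*pi/7) + 7*exp(4*I*pi/7)) + (11 + 7*exp(-4*I*pi/7) + 5*exp(-2*I*pi/7) + 7*exp(-6*I*pi/7) + 7*exp(6*I*pi/7) + 5*exp(2*I*pi/7) + 7*exp(4*I*pi/7)) + (11 + 7*exp(-4*I*pi/7) + 7*exp(-2*I*pi/7) + 5*exp(-6*I*pi/7) + 5*exp(6*I*pi/7) + 7*exp(2*I*pi/7) + 7*exp(4*I*pi/7)) + (11 + 7*exp(-2*I*pi/7) + 5*exp(-4*I*pi/7) + 7*exp(-6*I*pi/7) + 7*exp(6*I*pi/7) + 5*exp(4*I*pi/7) + 7*exp(2*I*pi/7))] = 77/7 = 11.
(Exp terms are combined using exp(i*s)*conj(exp(i*t)) = exp(i*(s-t)), and sums of them are collapsed using the identity that for every m > 1 the m distinct m-th roots of unity sum to 0, e.g. 1 + exp(2*I*pi/3) + exp(-2*I*pi/3) = 0.)
A character is irreducible iff <chi, chi> = 1, so this representation is reducible.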